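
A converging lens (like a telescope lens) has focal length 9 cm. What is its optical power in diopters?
P = 1/f = 11.11 D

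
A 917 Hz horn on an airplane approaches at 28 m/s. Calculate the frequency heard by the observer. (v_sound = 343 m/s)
f_obs = f·v/(v − v_s) = 998.5 Hz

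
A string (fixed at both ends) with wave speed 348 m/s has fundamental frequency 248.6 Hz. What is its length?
L = v/(2f₁) = 0.6999 m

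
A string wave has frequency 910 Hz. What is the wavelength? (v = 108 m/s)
λ = v/f = 0.1187 m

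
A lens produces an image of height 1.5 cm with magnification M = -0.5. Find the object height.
ho = |hi|/|M| = 3 cm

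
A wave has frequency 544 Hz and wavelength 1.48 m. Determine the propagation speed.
v = fλ = 805.1 m/s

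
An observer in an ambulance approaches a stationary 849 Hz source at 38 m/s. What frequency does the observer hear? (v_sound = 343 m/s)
f_obs = f·(v + v_o)/v = 943.1 Hz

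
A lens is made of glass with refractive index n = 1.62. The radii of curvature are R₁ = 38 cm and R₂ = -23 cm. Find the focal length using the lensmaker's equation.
1/f = (n − 1)(1/R₁ − 1/R₂) → f = 23.11 cm (converging lens)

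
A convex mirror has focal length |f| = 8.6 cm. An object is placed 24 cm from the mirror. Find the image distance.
f = −8.6 cm (convex); 1/di = 1/f − 1/do → di = -6.331 cm (virtual image, behind mirror)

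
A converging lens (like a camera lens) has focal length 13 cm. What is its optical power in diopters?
P = 1/f = 7.692 D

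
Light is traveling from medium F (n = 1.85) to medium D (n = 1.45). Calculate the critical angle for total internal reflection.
θc = arcsin(n₂/n₁) = 51.61°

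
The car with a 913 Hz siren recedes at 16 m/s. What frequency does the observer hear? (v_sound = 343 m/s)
f_obs = f·v/(v + v_s) = 872.3 Hz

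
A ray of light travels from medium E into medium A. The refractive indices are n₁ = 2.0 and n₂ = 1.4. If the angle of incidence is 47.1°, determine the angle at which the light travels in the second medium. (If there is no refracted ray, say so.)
sin θ₂ = (n₁/n₂)·sin θ₁ = 1.046 > 1, so there is no refracted ray — the light undergoes total internal reflection.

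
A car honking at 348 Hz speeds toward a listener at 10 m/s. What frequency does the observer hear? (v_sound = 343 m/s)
f_obs = f·v/(v − v_s) = 358.5 Hz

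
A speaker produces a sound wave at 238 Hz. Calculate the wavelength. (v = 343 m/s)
λ = v/f = 1.441 m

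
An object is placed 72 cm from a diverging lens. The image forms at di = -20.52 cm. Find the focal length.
1/f = 1/do + 1/di → f = -28.7 cm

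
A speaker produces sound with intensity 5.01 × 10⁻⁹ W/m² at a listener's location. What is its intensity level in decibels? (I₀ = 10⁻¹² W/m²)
β = 10·log₁₀(I/I₀) = 37 dB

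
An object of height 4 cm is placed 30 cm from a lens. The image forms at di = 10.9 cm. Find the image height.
hi = (-di/do) × ho = -1.453 cm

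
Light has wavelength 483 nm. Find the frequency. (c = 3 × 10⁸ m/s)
f = c/λ = 6.211 × 10¹⁴ Hz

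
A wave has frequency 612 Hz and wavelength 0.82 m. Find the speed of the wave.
v = fλ = 501.8 m/s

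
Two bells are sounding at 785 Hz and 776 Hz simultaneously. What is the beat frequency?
9 Hz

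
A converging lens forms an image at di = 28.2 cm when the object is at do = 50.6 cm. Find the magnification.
M = −di/do = -0.5573 (inverted image)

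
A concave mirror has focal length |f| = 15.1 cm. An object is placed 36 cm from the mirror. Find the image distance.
f = +15.1 cm (concave); 1/di = 1/f − 1/do → di = 26.01 cm (real image, in front of mirror)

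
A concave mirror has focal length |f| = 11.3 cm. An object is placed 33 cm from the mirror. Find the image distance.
f = +11.3 cm (concave); 1/di = 1/f − 1/do → di = 17.18 cm (real image, in front of mirror)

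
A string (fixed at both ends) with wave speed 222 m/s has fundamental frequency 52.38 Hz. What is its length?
L = v/(2f₁) = 2.119 m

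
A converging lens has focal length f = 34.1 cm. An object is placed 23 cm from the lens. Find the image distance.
1/di = 1/f − 1/do → di = -70.66 cm (virtual image)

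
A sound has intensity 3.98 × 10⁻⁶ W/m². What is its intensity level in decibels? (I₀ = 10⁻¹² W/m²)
β = 10·log₁₀(I/I₀) = 66 dB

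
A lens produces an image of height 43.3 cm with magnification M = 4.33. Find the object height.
ho = |hi|/|M| = 10 cm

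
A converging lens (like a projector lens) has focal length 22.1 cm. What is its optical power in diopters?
P = 1/f = 4.525 D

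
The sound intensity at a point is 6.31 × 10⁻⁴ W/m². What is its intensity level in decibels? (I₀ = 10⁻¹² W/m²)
β = 10·log₁₀(I/I₀) = 88 dB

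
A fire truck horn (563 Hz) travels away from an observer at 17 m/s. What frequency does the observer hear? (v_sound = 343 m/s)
f_obs = f·v/(v + v_s) = 536.4 Hz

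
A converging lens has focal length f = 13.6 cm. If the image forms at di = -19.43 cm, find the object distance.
1/do = 1/f − 1/di → do = 8 cm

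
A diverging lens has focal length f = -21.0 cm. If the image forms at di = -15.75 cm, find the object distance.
1/do = 1/f − 1/di → do = 63 cm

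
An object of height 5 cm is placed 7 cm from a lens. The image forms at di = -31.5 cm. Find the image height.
hi = (-di/do) × ho = 22.5 cm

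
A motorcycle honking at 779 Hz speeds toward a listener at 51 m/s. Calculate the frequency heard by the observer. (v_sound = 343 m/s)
f_obs = f·v/(v − v_s) = 915.1 Hz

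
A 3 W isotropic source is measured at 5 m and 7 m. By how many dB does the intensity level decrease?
Δβ = 20·log₁₀(r₂/r₁) = 2.923 dB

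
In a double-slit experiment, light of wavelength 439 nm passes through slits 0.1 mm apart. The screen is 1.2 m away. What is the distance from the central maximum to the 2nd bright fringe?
y = mλL/d = 10.54 mm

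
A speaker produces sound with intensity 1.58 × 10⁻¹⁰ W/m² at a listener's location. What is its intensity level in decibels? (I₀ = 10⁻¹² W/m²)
β = 10·log₁₀(I/I₀) = 21.99 dB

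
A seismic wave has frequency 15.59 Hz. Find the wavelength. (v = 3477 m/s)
λ = v/f = 223 m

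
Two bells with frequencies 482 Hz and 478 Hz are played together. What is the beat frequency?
4 Hz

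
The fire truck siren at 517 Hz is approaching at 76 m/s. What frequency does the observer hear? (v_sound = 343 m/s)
f_obs = f·v/(v − v_s) = 664.2 Hz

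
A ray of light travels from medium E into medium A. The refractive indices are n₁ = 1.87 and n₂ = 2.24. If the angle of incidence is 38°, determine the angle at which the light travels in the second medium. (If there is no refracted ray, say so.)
sin θ₂ = (n₁/n₂)·sin θ₁ = 0.514 → θ₂ = 30.93°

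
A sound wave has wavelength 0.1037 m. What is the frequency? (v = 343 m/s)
f = v/λ = 3308 Hz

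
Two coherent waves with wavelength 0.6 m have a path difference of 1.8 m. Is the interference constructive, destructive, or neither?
constructive — path difference = 3λ, a whole number of wavelengths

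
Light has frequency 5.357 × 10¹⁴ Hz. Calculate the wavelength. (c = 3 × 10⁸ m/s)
λ = c/f = 560 nm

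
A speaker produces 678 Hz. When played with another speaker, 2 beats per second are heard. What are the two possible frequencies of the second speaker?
f₂ = 678 ± 2 Hz → 680 Hz or 676 Hz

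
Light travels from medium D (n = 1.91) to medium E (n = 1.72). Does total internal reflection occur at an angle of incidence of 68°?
θc = arcsin(n₂/n₁) = 64.23°; 68° > θc, so yes — total internal reflection.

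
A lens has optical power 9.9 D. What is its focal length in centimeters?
f = 1/P = 10.1 cm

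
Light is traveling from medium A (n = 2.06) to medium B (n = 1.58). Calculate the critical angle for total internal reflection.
θc = arcsin(n₂/n₁) = 50.08°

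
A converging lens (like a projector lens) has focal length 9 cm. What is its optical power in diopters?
P = 1/f = 11.11 D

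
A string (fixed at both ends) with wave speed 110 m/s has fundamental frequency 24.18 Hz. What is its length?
L = v/(2f₁) = 2.275 m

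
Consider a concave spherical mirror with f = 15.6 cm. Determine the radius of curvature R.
R = 2|f| = 31.2 cm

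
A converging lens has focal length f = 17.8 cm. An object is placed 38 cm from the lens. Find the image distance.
1/di = 1/f − 1/do → di = 33.49 cm (real image)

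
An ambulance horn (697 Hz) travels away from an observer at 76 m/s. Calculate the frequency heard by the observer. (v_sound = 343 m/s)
f_obs = f·v/(v + v_s) = 570.6 Hz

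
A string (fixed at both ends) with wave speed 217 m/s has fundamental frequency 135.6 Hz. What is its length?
L = v/(2f₁) = 0.8001 m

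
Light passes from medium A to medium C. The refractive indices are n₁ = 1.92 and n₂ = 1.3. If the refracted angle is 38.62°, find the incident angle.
sin θ₁ = (n₂/n₁)·sin θ₂ → θ₁ = 25°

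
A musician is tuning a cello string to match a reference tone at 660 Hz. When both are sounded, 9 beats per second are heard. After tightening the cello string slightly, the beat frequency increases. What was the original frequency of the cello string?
669 Hz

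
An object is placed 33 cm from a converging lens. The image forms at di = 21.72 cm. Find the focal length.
1/f = 1/do + 1/di → f = 13.1 cm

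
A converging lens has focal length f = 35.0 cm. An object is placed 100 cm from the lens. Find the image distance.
1/di = 1/f − 1/do → di = 53.85 cm (real image)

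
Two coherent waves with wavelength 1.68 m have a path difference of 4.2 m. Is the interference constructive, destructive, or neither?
destructive — path difference = 2.5λ, an odd multiple of λ/2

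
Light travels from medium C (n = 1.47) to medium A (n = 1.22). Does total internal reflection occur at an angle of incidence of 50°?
θc = arcsin(n₂/n₁) = 56.09°; 50° < θc, so no — the ray refracts.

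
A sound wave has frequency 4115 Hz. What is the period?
T = 1/f = 2.430 × 10⁻⁴ s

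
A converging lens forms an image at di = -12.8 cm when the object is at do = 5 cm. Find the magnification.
M = −di/do = 2.56 (upright image)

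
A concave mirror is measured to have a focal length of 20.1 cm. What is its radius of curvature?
R = 2|f| = 40.2 cm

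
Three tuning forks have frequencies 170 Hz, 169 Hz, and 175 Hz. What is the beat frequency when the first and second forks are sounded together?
1 Hz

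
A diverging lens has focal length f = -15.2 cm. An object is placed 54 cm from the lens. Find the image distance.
1/di = 1/f − 1/do → di = -11.86 cm (virtual image)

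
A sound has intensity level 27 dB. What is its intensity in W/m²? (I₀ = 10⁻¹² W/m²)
I = I₀·10^(β/10) = 5.01 × 10⁻¹⁰ W/m²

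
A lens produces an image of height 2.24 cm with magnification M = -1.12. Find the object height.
ho = |hi|/|M| = 2 cm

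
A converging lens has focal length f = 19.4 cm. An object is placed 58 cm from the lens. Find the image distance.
1/di = 1/f − 1/do → di = 29.15 cm (real image)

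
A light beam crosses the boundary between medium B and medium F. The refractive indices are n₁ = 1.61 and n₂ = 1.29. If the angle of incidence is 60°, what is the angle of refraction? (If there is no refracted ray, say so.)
sin θ₂ = (n₁/n₂)·sin θ₁ = 1.081 > 1, so there is no refracted ray — the light undergoes total internal reflection.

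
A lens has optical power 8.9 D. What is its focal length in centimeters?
f = 1/P = 11.24 cm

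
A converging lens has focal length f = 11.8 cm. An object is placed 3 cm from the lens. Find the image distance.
1/di = 1/f − 1/do → di = -4.023 cm (virtual image)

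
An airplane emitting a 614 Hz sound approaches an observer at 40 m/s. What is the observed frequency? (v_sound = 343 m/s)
f_obs = f·v/(v − v_s) = 695.1 Hz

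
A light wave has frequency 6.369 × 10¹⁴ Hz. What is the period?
T = 1/f = 1.570 × 10⁻¹⁵ s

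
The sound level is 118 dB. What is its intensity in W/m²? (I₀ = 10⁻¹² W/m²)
I = I₀·10^(β/10) = 6.31 × 10⁻¹ W/m²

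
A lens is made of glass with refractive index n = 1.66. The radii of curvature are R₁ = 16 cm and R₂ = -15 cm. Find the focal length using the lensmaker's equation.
1/f = (n − 1)(1/R₁ − 1/R₂) → f = 11.73 cm (converging lens)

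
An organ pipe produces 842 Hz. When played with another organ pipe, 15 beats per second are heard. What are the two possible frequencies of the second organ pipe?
f₂ = 842 ± 15 Hz → 857 Hz or 827 Hz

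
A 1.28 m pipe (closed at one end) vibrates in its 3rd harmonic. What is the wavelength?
λₙ = 4L/n = 1.707 m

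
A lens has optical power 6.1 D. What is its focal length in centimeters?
f = 1/P = 16.39 cm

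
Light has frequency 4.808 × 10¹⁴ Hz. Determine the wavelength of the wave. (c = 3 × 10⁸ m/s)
λ = c/f = 624 nm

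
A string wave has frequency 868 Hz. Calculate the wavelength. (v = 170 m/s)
λ = v/f = 0.1959 m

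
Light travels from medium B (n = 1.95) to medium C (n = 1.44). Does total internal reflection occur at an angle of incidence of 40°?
θc = arcsin(n₂/n₁) = 47.6°; 40° < θc, so no — the ray refracts.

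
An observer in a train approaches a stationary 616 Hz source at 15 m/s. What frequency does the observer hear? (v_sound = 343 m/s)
f_obs = f·(v + v_o)/v = 642.9 Hz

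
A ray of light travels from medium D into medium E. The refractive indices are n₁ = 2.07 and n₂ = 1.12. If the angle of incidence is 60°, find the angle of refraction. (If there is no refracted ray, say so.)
sin θ₂ = (n₁/n₂)·sin θ₁ = 1.601 > 1, so there is no refracted ray — the light undergoes total internal reflection.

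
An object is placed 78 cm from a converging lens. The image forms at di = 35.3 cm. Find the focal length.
1/f = 1/do + 1/di → f = 24.3 cm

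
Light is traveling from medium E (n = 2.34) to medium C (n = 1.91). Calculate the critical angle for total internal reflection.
θc = arcsin(n₂/n₁) = 54.71°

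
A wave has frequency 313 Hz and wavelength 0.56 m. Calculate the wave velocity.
v = fλ = 175.3 m/s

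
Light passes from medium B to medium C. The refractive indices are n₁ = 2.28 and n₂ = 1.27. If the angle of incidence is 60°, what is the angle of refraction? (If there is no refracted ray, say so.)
sin θ₂ = (n₁/n₂)·sin θ₁ = 1.555 > 1, so there is no refracted ray — the light undergoes total internal reflection.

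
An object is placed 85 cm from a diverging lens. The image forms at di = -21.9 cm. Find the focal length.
1/f = 1/do + 1/di → f = -29.5 cm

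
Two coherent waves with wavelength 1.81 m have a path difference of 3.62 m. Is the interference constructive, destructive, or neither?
constructive — path difference = 2λ, a whole number of wavelengths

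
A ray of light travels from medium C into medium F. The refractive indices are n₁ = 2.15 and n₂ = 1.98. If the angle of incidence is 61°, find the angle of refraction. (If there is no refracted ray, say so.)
sin θ₂ = (n₁/n₂)·sin θ₁ = 0.9497 → θ₂ = 71.75°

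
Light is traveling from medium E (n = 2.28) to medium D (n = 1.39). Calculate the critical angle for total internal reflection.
θc = arcsin(n₂/n₁) = 37.56°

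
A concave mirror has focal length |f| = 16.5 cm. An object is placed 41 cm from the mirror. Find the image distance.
f = +16.5 cm (concave); 1/di = 1/f − 1/do → di = 27.61 cm (real image, in front of mirror)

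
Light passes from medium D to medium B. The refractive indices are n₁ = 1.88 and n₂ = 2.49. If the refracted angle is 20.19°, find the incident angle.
sin θ₁ = (n₂/n₁)·sin θ₂ → θ₁ = 27.2°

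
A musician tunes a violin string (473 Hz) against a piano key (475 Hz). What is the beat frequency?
2 Hz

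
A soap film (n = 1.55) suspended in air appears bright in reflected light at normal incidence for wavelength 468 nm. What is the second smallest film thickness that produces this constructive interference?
2nt = (m − ½)λ with m = 2 → t = (m − ½)λ/(2n) = 226.5 nm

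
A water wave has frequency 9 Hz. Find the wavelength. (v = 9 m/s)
λ = v/f = 1 m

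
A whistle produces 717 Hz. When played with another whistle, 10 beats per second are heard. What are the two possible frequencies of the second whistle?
f₂ = 717 ± 10 Hz → 727 Hz or 707 Hz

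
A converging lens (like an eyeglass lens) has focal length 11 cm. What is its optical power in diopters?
P = 1/f = 9.091 D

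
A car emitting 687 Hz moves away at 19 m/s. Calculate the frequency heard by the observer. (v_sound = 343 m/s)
f_obs = f·v/(v + v_s) = 650.9 Hz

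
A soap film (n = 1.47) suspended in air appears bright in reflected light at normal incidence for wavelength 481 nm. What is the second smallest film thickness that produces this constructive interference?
2nt = (m − ½)λ with m = 2 → t = (m − ½)λ/(2n) = 245.4 nm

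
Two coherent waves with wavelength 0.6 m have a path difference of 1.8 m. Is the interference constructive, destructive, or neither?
constructive — path difference = 3λ, a whole number of wavelengths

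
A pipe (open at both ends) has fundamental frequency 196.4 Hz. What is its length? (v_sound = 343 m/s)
L = v/(2f₁) = 0.8732 m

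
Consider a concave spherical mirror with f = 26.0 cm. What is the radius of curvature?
R = 2|f| = 52 cm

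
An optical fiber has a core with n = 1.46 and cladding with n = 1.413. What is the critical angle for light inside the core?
θc = arcsin(n_cladding/n_core) = 75.42°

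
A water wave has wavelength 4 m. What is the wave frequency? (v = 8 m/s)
f = v/λ = 2 Hz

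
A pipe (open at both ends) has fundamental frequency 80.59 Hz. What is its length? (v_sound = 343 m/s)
L = v/(2f₁) = 2.128 m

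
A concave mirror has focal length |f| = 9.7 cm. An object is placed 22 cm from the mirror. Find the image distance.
f = +9.7 cm (concave); 1/di = 1/f − 1/do → di = 17.35 cm (real image, in front of mirror)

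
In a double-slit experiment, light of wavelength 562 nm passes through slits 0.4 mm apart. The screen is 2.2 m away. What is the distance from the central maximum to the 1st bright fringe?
y = mλL/d = 3.091 mm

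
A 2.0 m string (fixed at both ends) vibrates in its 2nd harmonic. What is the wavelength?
λₙ = 2L/n = 2 m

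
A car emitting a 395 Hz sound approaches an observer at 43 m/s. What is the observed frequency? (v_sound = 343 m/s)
f_obs = f·v/(v − v_s) = 451.6 Hz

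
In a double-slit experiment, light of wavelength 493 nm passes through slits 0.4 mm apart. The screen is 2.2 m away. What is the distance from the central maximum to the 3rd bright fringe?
y = mλL/d = 8.134 mm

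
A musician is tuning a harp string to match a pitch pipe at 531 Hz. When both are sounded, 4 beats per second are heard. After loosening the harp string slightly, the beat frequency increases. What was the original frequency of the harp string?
527 Hz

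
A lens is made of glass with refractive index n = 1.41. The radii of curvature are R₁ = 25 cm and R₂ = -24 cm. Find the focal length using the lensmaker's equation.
1/f = (n − 1)(1/R₁ − 1/R₂) → f = 29.87 cm (converging lens)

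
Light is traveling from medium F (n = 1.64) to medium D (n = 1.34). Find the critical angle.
θc = arcsin(n₂/n₁) = 54.79°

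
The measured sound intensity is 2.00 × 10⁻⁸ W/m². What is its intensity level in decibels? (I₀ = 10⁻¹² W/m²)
β = 10·log₁₀(I/I₀) = 43.01 dB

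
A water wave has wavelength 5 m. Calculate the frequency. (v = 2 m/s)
f = v/λ = 0.4 Hz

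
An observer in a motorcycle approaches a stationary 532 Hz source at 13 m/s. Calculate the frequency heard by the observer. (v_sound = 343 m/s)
f_obs = f·(v + v_o)/v = 552.2 Hz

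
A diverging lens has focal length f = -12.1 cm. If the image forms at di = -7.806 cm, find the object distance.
1/do = 1/f − 1/di → do = 22 cm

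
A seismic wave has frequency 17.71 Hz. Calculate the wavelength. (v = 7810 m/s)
λ = v/f = 441 m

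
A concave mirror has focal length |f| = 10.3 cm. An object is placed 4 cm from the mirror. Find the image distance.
f = +10.3 cm (concave); 1/di = 1/f − 1/do → di = -6.54 cm (virtual image, behind mirror)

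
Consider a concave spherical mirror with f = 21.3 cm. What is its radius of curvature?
R = 2|f| = 42.6 cm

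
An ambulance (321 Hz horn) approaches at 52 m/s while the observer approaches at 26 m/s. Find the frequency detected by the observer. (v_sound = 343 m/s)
f_obs = f·(v + v_o)/(v − v_s) = 407 Hz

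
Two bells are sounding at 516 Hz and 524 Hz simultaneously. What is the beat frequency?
8 Hz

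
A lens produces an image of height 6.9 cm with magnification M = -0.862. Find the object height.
ho = |hi|/|M| = 8.005 cm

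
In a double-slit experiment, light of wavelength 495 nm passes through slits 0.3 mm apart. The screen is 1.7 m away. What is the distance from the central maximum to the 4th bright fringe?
y = mλL/d = 11.22 mm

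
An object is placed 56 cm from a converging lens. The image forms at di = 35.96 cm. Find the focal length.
1/f = 1/do + 1/di → f = 21.9 cm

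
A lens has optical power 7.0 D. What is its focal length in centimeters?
f = 1/P = 14.29 cm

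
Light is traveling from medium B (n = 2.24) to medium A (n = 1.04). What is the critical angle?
θc = arcsin(n₂/n₁) = 27.66°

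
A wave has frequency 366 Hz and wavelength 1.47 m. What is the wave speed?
v = fλ = 538 m/s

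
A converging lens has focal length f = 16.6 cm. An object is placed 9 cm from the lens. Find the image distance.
1/di = 1/f − 1/do → di = -19.66 cm (virtual image)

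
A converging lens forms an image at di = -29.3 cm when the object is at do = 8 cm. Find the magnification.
M = −di/do = 3.663 (upright image)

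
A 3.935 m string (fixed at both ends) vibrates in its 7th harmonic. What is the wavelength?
λₙ = 2L/n = 1.124 m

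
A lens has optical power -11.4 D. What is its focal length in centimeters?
f = 1/P = -8.772 cm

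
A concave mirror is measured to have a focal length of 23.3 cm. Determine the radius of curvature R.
R = 2|f| = 46.6 cm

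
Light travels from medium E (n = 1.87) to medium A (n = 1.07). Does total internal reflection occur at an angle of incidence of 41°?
θc = arcsin(n₂/n₁) = 34.9°; 41° > θc, so yes — total internal reflection.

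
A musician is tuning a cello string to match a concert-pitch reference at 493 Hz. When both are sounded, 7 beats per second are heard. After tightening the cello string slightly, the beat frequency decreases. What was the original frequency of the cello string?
486 Hz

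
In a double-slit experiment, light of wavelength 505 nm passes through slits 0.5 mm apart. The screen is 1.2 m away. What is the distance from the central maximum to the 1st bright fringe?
y = mλL/d = 1.212 mm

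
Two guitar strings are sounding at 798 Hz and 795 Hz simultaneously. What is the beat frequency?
3 Hz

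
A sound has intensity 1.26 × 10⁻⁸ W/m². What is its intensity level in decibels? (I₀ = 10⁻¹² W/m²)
β = 10·log₁₀(I/I₀) = 41 dB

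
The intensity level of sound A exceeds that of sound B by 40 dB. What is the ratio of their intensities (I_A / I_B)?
I_A/I_B = 10^(Δβ/10) = 10000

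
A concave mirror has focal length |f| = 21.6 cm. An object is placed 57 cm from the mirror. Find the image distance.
f = +21.6 cm (concave); 1/di = 1/f − 1/do → di = 34.78 cm (real image, in front of mirror)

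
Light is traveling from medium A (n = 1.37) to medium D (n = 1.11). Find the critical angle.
θc = arcsin(n₂/n₁) = 54.12°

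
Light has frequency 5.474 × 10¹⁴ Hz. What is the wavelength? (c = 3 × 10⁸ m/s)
λ = c/f = 548 nm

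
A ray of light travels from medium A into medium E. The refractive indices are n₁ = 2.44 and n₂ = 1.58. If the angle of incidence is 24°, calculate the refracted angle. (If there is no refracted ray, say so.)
sin θ₂ = (n₁/n₂)·sin θ₁ = 0.6281 → θ₂ = 38.91°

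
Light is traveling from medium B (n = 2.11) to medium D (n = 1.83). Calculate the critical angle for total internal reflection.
θc = arcsin(n₂/n₁) = 60.15°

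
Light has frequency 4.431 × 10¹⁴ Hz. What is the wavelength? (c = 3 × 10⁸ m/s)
λ = c/f = 677 nm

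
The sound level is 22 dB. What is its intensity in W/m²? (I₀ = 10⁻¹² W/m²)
I = I₀·10^(β/10) = 1.58 × 10⁻¹⁰ W/m²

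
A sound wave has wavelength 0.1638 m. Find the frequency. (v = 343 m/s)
f = v/λ = 2094 Hz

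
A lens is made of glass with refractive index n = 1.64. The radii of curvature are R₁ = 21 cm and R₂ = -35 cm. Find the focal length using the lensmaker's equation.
1/f = (n − 1)(1/R₁ − 1/R₂) → f = 20.51 cm (converging lens)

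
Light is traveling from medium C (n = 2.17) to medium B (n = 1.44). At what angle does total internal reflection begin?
θc = arcsin(n₂/n₁) = 41.57°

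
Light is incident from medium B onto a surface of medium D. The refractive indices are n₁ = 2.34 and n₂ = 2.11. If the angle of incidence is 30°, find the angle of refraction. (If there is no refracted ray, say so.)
sin θ₂ = (n₁/n₂)·sin θ₁ = 0.5545 → θ₂ = 33.68°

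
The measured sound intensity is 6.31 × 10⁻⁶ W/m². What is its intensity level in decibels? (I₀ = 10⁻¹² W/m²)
β = 10·log₁₀(I/I₀) = 68 dB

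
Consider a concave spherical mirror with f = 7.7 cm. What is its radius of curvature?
R = 2|f| = 15.4 cm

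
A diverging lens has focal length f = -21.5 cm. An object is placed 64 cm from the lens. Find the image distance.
1/di = 1/f − 1/do → di = -16.09 cm (virtual image)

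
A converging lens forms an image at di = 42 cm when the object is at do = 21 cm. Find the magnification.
M = −di/do = -2 (inverted image)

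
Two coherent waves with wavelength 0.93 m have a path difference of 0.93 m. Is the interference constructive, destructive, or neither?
constructive — path difference = 1λ, a whole number of wavelengths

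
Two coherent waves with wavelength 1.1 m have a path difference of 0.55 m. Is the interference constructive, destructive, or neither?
destructive — path difference = 0.5λ, an odd multiple of λ/2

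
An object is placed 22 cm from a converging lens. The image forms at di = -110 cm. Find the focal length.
1/f = 1/do + 1/di → f = 27.5 cm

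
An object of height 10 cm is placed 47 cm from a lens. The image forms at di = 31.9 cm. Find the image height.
hi = (-di/do) × ho = -6.787 cm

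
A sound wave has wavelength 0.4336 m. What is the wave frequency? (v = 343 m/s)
f = v/λ = 791.1 Hz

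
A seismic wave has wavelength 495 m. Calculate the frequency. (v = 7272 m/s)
f = v/λ = 14.69 Hz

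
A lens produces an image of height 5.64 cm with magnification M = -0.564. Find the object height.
ho = |hi|/|M| = 10 cm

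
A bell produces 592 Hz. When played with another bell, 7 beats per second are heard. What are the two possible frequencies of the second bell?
f₂ = 592 ± 7 Hz → 599 Hz or 585 Hz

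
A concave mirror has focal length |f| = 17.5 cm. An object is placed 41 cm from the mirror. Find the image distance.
f = +17.5 cm (concave); 1/di = 1/f − 1/do → di = 30.53 cm (real image, in front of mirror)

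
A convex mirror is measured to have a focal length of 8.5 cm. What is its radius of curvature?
R = 2|f| = 17 cm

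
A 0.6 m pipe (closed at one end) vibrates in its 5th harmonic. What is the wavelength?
λₙ = 4L/n = 0.48 m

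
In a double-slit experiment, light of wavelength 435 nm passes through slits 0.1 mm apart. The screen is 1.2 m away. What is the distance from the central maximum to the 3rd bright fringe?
y = mλL/d = 15.66 mm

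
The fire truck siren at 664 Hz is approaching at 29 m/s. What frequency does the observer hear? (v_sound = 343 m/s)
f_obs = f·v/(v − v_s) = 725.3 Hz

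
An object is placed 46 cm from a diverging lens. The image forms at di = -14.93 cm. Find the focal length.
1/f = 1/do + 1/di → f = -22.1 cm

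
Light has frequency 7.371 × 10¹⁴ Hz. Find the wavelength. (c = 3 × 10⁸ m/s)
λ = c/f = 407 nm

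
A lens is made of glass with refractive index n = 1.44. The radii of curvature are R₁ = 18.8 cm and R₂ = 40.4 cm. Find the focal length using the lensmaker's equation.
1/f = (n − 1)(1/R₁ − 1/R₂) → f = 79.92 cm (converging lens)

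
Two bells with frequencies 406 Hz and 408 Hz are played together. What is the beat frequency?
2 Hz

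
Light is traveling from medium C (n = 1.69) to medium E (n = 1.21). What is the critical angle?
θc = arcsin(n₂/n₁) = 45.72°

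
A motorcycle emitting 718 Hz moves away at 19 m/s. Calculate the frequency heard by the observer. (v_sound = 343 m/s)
f_obs = f·v/(v + v_s) = 680.3 Hz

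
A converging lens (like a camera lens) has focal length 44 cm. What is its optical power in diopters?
P = 1/f = 2.273 D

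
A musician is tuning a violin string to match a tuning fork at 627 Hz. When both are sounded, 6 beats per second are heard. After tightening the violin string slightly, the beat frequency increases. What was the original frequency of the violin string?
633 Hz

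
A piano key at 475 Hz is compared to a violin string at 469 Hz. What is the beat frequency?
6 Hz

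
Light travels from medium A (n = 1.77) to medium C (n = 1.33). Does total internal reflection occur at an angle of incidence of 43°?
θc = arcsin(n₂/n₁) = 48.71°; 43° < θc, so no — the ray refracts.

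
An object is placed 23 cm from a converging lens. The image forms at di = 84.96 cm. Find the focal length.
1/f = 1/do + 1/di → f = 18.1 cm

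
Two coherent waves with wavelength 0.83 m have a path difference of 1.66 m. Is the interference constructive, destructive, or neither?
constructive — path difference = 2λ, a whole number of wavelengths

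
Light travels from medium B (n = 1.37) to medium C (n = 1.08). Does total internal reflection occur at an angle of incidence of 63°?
θc = arcsin(n₂/n₁) = 52.03°; 63° > θc, so yes — total internal reflection.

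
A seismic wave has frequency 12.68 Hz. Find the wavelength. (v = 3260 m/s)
λ = v/f = 257.1 m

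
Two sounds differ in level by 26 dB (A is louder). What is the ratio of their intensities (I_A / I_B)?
I_A/I_B = 10^(Δβ/10) = 398.1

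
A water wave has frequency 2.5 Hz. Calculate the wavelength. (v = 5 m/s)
λ = v/f = 2 m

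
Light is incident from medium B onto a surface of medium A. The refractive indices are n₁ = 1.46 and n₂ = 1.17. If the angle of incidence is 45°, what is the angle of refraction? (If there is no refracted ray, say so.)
sin θ₂ = (n₁/n₂)·sin θ₁ = 0.8824 → θ₂ = 61.93°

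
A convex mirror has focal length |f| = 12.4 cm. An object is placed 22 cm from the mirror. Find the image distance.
f = −12.4 cm (convex); 1/di = 1/f − 1/do → di = -7.93 cm (virtual image, behind mirror)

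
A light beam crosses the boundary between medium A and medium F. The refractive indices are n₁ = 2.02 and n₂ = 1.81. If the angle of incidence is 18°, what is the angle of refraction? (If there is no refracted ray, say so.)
sin θ₂ = (n₁/n₂)·sin θ₁ = 0.3449 → θ₂ = 20.17°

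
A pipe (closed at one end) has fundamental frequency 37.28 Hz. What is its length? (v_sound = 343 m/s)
L = v/(4f₁) = 2.3 m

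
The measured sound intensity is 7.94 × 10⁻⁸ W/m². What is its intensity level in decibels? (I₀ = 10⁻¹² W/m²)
β = 10·log₁₀(I/I₀) = 49 dB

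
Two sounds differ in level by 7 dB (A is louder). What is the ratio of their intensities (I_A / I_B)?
I_A/I_B = 10^(Δβ/10) = 5.012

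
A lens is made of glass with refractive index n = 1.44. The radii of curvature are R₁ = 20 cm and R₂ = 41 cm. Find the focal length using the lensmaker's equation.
1/f = (n − 1)(1/R₁ − 1/R₂) → f = 88.74 cm (converging lens)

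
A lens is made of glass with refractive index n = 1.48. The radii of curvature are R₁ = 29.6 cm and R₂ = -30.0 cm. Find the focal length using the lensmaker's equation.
1/f = (n − 1)(1/R₁ − 1/R₂) → f = 31.04 cm (converging lens)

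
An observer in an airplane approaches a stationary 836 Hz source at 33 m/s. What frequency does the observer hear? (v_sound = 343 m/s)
f_obs = f·(v + v_o)/v = 916.4 Hz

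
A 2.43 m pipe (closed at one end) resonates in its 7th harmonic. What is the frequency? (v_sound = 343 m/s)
fₙ = nv/(4L) = 247 Hz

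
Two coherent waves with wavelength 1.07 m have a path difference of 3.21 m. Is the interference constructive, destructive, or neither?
constructive — path difference = 3λ, a whole number of wavelengths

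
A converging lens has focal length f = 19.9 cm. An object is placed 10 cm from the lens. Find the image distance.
1/di = 1/f − 1/do → di = -20.1 cm (virtual image)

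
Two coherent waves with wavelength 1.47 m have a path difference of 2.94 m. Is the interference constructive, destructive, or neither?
constructive — path difference = 2λ, a whole number of wavelengths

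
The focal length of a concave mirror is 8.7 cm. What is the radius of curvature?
R = 2|f| = 17.4 cm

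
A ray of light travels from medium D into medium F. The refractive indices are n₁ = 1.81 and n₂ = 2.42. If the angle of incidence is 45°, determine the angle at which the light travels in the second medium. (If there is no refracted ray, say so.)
sin θ₂ = (n₁/n₂)·sin θ₁ = 0.5289 → θ₂ = 31.93°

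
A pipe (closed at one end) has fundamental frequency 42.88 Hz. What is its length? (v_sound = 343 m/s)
L = v/(4f₁) = 2 m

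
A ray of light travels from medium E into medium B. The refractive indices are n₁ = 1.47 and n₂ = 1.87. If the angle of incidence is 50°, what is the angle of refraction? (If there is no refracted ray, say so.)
sin θ₂ = (n₁/n₂)·sin θ₁ = 0.6022 → θ₂ = 37.03°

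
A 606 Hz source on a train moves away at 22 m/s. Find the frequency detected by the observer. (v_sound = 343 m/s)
f_obs = f·v/(v + v_s) = 569.5 Hz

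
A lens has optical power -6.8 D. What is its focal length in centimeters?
f = 1/P = -14.71 cm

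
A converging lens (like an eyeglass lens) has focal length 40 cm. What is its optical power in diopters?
P = 1/f = 2.5 D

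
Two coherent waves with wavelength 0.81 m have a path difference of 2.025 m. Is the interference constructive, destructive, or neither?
destructive — path difference = 2.5λ, an odd multiple of λ/2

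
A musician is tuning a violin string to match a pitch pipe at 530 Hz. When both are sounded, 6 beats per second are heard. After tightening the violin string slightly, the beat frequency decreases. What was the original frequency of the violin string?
524 Hz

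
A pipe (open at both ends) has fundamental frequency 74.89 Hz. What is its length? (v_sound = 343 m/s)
L = v/(2f₁) = 2.29 m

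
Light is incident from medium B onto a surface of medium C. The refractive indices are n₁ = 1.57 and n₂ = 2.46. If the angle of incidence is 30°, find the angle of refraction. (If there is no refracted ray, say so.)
sin θ₂ = (n₁/n₂)·sin θ₁ = 0.3191 → θ₂ = 18.61°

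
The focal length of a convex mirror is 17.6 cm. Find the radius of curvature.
R = 2|f| = 35.2 cm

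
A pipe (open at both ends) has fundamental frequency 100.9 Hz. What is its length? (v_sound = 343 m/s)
L = v/(2f₁) = 1.7 m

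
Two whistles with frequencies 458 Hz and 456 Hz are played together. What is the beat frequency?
2 Hz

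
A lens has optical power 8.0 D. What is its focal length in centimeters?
f = 1/P = 12.5 cm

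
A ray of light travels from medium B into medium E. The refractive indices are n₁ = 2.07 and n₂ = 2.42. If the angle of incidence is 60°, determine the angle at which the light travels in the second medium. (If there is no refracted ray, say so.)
sin θ₂ = (n₁/n₂)·sin θ₁ = 0.7408 → θ₂ = 47.8°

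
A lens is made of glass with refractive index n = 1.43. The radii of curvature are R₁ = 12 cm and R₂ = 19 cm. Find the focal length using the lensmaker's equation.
1/f = (n − 1)(1/R₁ − 1/R₂) → f = 75.75 cm (converging lens)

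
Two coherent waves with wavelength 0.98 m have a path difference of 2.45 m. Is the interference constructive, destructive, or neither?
destructive — path difference = 2.5λ, an odd multiple of λ/2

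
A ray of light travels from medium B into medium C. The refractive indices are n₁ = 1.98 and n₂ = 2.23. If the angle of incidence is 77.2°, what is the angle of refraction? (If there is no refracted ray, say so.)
sin θ₂ = (n₁/n₂)·sin θ₁ = 0.8658 → θ₂ = 59.98°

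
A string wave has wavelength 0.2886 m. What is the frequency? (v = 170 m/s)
f = v/λ = 589.1 Hz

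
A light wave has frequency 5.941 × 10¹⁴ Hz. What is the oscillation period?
T = 1/f = 1.683 × 10⁻¹⁵ s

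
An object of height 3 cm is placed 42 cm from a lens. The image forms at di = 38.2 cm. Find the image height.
hi = (-di/do) × ho = -2.729 cm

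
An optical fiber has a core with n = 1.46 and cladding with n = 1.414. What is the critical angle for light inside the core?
θc = arcsin(n_cladding/n_core) = 75.58°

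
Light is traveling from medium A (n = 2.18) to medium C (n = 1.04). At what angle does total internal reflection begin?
θc = arcsin(n₂/n₁) = 28.49°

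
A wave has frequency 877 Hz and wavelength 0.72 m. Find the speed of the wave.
v = fλ = 631.4 m/s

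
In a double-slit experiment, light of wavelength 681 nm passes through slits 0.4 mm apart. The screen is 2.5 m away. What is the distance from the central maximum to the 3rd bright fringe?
y = mλL/d = 12.77 mm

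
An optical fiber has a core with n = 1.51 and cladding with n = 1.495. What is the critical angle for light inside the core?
θc = arcsin(n_cladding/n_core) = 81.92°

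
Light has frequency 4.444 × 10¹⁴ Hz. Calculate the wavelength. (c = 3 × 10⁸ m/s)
λ = c/f = 675.1 nm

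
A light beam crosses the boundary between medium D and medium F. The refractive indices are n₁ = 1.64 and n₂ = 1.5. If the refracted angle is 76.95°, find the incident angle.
sin θ₁ = (n₂/n₁)·sin θ₂ → θ₁ = 63°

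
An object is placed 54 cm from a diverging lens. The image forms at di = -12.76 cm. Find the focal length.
1/f = 1/do + 1/di → f = -16.71 cm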